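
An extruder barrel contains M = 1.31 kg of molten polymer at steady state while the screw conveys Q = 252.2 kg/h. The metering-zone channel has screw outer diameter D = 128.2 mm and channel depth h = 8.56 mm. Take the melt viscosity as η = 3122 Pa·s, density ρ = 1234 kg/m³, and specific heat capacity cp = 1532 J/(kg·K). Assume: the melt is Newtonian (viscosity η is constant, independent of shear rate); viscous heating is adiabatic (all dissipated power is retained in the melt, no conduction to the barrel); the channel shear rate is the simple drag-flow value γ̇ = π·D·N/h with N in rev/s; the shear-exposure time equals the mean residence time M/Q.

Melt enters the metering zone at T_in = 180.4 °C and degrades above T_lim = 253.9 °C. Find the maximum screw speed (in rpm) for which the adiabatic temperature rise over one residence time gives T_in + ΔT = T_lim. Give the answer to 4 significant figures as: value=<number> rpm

value=62.21 rpm

Q_s = Q / 3600 = 252.2 / 3600 = 0.0700556 kg/s
Mean residence time: t_res = M/Q_s = 1.31 kg / 0.0700556 kg/s = 18.6994 s
Convert to metres: D = 0.1282 m, h = 0.00856 m
Allowable rise: ΔT_a = T_lim − T_in = 253.9 − 180.4 = 73.5 K
γ̇_max² = ΔT_a·ρ·cp / (η·t_res) = [73.5 × 1234 × 1532] / [3122 × 18.6994] = 2380.12 s⁻²
γ̇_max = sqrt(2380.12) = 48.7865 s⁻¹
Solve γ̇ = πDN/h for N: N_max = γ̇_max·h/(π·D) = 48.7865 × 0.00856 / (π × 0.1282) = 1.0369 rev/s = 62.2138 rpm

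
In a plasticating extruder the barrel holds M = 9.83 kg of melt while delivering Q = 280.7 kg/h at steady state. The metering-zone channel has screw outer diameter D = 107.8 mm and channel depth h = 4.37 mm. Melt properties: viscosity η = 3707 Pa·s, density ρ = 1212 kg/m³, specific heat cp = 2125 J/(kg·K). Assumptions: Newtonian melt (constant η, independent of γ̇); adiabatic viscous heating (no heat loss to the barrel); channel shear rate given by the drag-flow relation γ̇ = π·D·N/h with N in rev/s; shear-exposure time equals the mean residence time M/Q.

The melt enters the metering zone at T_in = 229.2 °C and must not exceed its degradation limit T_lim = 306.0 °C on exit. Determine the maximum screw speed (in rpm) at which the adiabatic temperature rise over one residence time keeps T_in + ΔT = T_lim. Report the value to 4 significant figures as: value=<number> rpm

value=15.93 rpm

Throughput in SI: Q_s = 280.7 kg/h ÷ 3600 s/h = 0.0779722 kg/s
Mean residence time: t_res = M/Q_s = 9.83 kg / 0.0779722 kg/s = 126.071 s
Convert to metres: D = 0.1078 m, h = 0.00437 m
ΔT_a = T_lim − T_in = 306.0 °C − 229.2 °C = 76.8 K
Invert ΔT = ηγ̇²t_res/(ρcp) for γ̇: γ̇_max² = ΔT_a ρ cp / (η t_res) = 76.8·1212·2125 / (3707·126.071) = 423.24 s⁻²
γ̇_max = sqrt(423.24) = 20.5728 s⁻¹
N_max = γ̇_max·h / (π·D) = 20.5728 · 0.00437 / (π · 0.1078) = 0.265464 rev/s = 15.9279 rpm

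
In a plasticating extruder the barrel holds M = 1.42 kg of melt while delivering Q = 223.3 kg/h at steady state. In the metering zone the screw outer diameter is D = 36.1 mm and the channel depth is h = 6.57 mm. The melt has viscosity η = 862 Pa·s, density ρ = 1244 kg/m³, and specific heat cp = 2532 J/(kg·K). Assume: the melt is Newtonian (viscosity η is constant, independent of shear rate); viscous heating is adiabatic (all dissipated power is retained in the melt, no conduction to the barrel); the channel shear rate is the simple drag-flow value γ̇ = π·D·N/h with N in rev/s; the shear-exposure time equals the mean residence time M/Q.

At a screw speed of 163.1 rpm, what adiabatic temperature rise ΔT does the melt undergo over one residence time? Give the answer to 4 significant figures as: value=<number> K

Throughput in SI: Q_s = 223.3 kg/h ÷ 3600 s/h = 0.0620278 kg/s
Mean residence time: t_res = M/Q_s = 1.42 kg / 0.0620278 kg/s = 22.893 s
D = 36.1 mm = 0.0361 m;  h = 6.57 mm = 0.00657 m;  N = 163.1 rpm / 60 = 2.71833 rev/s
γ̇ = π D N / h = (π)(0.0361)(2.71833) / 0.00657 = 46.9239 s⁻¹
ΔT = η·γ̇²·t_res / (ρ·cp) = 862 · (46.9239)² · 22.893 / (1244 · 2532) = 13.7948 K

value=13.79 K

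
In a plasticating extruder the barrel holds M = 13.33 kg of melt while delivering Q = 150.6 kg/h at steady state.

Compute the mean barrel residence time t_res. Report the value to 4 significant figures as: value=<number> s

Throughput in SI: Q_s = 150.6 kg/h ÷ 3600 s/h = 0.0418333 kg/s
t_res = M / Q_s = 13.33 / 0.0418333 = 318.645 s

value=318.6 s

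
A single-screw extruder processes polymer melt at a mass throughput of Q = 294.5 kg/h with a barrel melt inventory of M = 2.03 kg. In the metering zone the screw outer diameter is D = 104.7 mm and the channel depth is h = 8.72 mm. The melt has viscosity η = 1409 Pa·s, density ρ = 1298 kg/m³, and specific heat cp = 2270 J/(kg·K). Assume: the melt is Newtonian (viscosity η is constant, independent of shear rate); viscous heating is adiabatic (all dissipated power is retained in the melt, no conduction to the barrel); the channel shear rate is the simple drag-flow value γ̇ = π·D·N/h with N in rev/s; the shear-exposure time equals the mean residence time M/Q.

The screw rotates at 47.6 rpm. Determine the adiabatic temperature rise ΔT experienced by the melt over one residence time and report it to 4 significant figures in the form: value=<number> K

Q_s = Q / 3600 = 294.5 / 3600 = 0.0818056 kg/s
Mean residence time: t_res = M/Q_s = 2.03 kg / 0.0818056 kg/s = 24.8149 s
D = 104.7 mm = 0.1047 m;  h = 8.72 mm = 0.00872 m;  N = 47.6 rpm / 60 = 0.793333 rev/s
γ̇ = π D N / h = (π)(0.1047)(0.793333) / 0.00872 = 29.9251 s⁻¹
ΔT = η·γ̇²·t_res / (ρ·cp) = 1409 · (29.9251)² · 24.8149 / (1298 · 2270) = 10.6266 K

value=10.63 K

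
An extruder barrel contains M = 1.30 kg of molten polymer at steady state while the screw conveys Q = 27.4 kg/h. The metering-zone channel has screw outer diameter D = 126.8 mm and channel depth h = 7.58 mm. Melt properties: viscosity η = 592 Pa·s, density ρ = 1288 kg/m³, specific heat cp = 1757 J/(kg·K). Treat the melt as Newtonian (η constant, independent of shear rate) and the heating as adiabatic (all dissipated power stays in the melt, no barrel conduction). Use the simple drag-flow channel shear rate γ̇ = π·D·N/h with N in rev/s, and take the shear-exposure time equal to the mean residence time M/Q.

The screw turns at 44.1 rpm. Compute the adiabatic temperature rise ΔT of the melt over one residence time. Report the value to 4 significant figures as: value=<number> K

Throughput in SI: Q_s = 27.4 kg/h ÷ 3600 s/h = 0.00761111 kg/s
Mean residence time: t_res = M/Q_s = 1.30 kg / 0.00761111 kg/s = 170.803 s
Convert to SI: D = 0.1268 m, h = 0.00758 m, N = 44.1/60 = 0.735 rev/s
γ̇ = π D N / h = (π)(0.1268)(0.735) / 0.00758 = 38.6267 s⁻¹
ΔT = η·γ̇²·t_res/(ρ·cp) = [592 × 38.6267² × 170.803] / [1288 × 1757] = 66.6659 K

value=66.67 K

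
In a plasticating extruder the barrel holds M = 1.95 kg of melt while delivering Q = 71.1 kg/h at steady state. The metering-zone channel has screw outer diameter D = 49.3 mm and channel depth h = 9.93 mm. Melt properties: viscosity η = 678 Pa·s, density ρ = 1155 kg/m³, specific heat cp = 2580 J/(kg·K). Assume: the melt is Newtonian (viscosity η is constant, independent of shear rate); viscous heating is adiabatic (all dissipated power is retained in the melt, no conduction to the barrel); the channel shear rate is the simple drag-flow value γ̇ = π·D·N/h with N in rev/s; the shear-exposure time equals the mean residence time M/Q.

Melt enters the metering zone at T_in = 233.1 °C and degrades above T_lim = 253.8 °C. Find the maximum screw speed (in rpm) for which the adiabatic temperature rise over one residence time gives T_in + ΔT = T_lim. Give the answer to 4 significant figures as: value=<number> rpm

Q_s = Q / 3600 = 71.1 / 3600 = 0.01975 kg/s
t_res = M / Q_s = 1.95 ÷ 0.01975 = 98.7342 s
Geometry in SI: D = 49.3 mm → 0.0493 m, h = 9.93 mm → 0.00993 m
ΔT_a = T_lim − T_in = 253.8 °C − 233.1 °C = 20.7 K
γ̇_max² = ΔT_a·ρ·cp / (η·t_res) = [20.7 × 1155 × 2580] / [678 × 98.7342] = 921.456 s⁻²
Take the square root: γ̇_max = √(921.456) = 30.3555 s⁻¹
N_max = γ̇_max h / (πD) = 30.3555·0.00993/(π·0.0493) = 1.94621 rev/s → ×60 = 116.773 rpm

value=116.8 rpm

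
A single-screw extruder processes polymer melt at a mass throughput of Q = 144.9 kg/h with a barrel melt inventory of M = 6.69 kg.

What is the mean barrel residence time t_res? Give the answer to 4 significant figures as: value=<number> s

Convert throughput: Q = 144.9 kg/h = 144.9/3600 = 0.04025 kg/s
t_res = M / Q_s = 6.69 ÷ 0.04025 = 166.211 s

value=166.2 s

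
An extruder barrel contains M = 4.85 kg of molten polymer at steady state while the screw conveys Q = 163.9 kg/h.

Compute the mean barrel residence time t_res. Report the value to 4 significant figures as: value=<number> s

value=106.5 s

Q_s = Q / 3600 = 163.9 / 3600 = 0.0455278 kg/s
Mean residence time: t_res = M/Q_s = 4.85 kg / 0.0455278 kg/s = 106.528 s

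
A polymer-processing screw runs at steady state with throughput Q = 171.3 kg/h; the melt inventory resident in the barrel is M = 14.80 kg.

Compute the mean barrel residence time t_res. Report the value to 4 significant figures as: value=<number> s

Q_s = Q / 3600 = 171.3 / 3600 = 0.0475833 kg/s
t_res = M / Q_s = 14.80 / 0.0475833 = 311.033 s

value=311.0 s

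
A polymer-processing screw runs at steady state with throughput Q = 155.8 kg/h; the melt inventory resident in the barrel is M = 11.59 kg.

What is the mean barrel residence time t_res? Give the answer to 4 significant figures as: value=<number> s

value=267.8 s

Throughput in SI: Q_s = 155.8 kg/h ÷ 3600 s/h = 0.0432778 kg/s
t_res = M / Q_s = 11.59 ÷ 0.0432778 = 267.805 s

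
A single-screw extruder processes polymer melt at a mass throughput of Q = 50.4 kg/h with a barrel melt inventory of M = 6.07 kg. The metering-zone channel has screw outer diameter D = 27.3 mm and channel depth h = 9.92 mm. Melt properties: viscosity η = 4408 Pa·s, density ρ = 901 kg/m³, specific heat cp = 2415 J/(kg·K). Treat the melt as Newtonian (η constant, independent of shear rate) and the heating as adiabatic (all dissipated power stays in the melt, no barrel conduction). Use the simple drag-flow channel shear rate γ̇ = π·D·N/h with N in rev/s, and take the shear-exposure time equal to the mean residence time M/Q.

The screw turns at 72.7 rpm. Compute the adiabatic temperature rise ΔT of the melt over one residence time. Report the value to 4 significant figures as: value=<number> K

Throughput in SI: Q_s = 50.4 kg/h ÷ 3600 s/h = 0.014 kg/s
Mean residence time: t_res = M/Q_s = 6.07 kg / 0.014 kg/s = 433.571 s
D = 27.3 mm = 0.0273 m;  h = 9.92 mm = 0.00992 m;  N = 72.7 rpm / 60 = 1.21167 rev/s
γ̇ = π D N / h = (π)(0.0273)(1.21167) / 0.00992 = 10.4757 s⁻¹
ΔT = η·γ̇²·t_res/(ρ·cp) = [4408 × 10.4757² × 433.571] / [901 × 2415] = 96.3892 K

value=96.39 K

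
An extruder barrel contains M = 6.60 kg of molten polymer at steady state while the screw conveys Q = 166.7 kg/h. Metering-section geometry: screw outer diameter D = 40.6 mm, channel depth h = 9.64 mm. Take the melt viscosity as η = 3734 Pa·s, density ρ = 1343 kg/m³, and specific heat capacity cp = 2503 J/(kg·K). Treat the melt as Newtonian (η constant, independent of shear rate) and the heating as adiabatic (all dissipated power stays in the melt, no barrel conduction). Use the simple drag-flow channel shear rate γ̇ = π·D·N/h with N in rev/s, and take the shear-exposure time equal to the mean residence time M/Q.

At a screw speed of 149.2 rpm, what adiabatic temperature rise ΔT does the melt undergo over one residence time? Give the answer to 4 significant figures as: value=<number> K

value=171.4 K

Convert throughput: Q = 166.7 kg/h = 166.7/3600 = 0.0463056 kg/s
t_res = M / Q_s = 6.60 / 0.0463056 = 142.531 s
D = 40.6 mm = 0.0406 m;  h = 9.64 mm = 0.00964 m;  N = 149.2 rpm / 60 = 2.48667 rev/s
Shear rate: γ̇ = πDN/h = π·0.0406·2.48667/0.00964 = 32.9016 s⁻¹
ΔT = η·γ̇²·t_res / (ρ·cp) = 3734 · (32.9016)² · 142.531 / (1343 · 2503) = 171.388 K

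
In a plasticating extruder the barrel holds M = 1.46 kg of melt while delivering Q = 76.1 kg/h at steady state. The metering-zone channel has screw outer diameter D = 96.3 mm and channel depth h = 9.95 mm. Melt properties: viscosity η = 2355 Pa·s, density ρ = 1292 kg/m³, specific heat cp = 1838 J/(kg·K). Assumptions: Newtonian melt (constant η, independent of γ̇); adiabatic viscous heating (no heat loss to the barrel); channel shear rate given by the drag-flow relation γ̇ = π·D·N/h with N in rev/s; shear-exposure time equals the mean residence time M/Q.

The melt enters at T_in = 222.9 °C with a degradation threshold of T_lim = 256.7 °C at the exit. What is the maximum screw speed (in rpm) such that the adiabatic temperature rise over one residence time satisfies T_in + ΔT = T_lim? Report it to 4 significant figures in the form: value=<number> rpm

Throughput in SI: Q_s = 76.1 kg/h ÷ 3600 s/h = 0.0211389 kg/s
t_res = M / Q_s = 1.46 ÷ 0.0211389 = 69.067 s
Geometry in SI: D = 96.3 mm → 0.0963 m, h = 9.95 mm → 0.00995 m
ΔT_a = T_lim − T_in = 256.7 °C − 222.9 °C = 33.8 K
Invert ΔT = ηγ̇²t_res/(ρcp) for γ̇: γ̇_max² = ΔT_a ρ cp / (η t_res) = 33.8·1292·1838 / (2355·69.067) = 493.473 s⁻²
γ̇_max = √493.473 = 22.2142 s⁻¹
N_max = γ̇_max h / (πD) = 22.2142·0.00995/(π·0.0963) = 0.730598 rev/s → ×60 = 43.8359 rpm

value=43.84 rpm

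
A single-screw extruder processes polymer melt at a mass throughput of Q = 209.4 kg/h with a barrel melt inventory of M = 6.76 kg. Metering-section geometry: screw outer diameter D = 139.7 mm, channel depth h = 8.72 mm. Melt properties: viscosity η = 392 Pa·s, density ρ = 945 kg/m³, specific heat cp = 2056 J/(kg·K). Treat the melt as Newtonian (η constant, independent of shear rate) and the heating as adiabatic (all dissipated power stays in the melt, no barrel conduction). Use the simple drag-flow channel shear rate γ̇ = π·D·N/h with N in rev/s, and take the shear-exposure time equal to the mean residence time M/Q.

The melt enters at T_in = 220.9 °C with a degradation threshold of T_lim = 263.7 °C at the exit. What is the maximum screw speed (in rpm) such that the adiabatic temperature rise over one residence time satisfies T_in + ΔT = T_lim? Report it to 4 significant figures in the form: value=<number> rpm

Throughput in SI: Q_s = 209.4 kg/h ÷ 3600 s/h = 0.0581667 kg/s
t_res = M / Q_s = 6.76 ÷ 0.0581667 = 116.218 s
Convert to metres: D = 0.1397 m, h = 0.00872 m
Allowable rise: ΔT_a = T_lim − T_in = 263.7 − 220.9 = 42.8 K
Invert ΔT = ηγ̇²t_res/(ρcp) for γ̇: γ̇_max² = ΔT_a ρ cp / (η t_res) = 42.8·945·2056 / (392·116.218) = 1825.32 s⁻²
γ̇_max = √1825.32 = 42.7238 s⁻¹
Solve γ̇ = πDN/h for N: N_max = γ̇_max·h/(π·D) = 42.7238 × 0.00872 / (π × 0.1397) = 0.848868 rev/s = 50.9321 rpm

value=50.93 rpm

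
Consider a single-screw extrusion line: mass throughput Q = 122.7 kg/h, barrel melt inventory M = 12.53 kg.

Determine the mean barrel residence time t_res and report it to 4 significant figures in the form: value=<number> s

value=367.6 s

Throughput in SI: Q_s = 122.7 kg/h ÷ 3600 s/h = 0.0340833 kg/s
Mean residence time: t_res = M/Q_s = 12.53 kg / 0.0340833 kg/s = 367.628 s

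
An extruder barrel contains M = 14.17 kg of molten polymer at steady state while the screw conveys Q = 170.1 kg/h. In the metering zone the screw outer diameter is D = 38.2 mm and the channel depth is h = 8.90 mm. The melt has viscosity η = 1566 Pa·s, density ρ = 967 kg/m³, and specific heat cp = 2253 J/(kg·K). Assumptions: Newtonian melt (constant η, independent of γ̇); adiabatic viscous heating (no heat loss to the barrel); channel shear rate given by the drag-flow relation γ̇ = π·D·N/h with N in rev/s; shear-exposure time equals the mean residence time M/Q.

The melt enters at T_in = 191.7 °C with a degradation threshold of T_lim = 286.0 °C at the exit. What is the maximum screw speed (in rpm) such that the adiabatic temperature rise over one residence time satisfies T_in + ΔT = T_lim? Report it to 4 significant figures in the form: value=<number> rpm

Convert throughput: Q = 170.1 kg/h = 170.1/3600 = 0.04725 kg/s
Mean residence time: t_res = M/Q_s = 14.17 kg / 0.04725 kg/s = 299.894 s
Convert to metres: D = 0.0382 m, h = 0.0089 m
ΔT_a = T_lim − T_in = 286.0 − 191.7 = 94.3 K
γ̇_max² = ΔT_a·ρ·cp/(η·t_res) = 94.3·967·2253/(1566·299.894) = 437.461 s⁻²
Take the square root: γ̇_max = √(437.461) = 20.9156 s⁻¹
N_max = γ̇_max h / (πD) = 20.9156·0.0089/(π·0.0382) = 1.55112 rev/s → ×60 = 93.0674 rpm

value=93.07 rpm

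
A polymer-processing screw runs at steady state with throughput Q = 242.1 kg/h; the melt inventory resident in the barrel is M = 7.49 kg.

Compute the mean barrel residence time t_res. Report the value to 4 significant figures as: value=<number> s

value=111.4 s

Throughput in SI: Q_s = 242.1 kg/h ÷ 3600 s/h = 0.06725 kg/s
t_res = M / Q_s = 7.49 / 0.06725 = 111.375 s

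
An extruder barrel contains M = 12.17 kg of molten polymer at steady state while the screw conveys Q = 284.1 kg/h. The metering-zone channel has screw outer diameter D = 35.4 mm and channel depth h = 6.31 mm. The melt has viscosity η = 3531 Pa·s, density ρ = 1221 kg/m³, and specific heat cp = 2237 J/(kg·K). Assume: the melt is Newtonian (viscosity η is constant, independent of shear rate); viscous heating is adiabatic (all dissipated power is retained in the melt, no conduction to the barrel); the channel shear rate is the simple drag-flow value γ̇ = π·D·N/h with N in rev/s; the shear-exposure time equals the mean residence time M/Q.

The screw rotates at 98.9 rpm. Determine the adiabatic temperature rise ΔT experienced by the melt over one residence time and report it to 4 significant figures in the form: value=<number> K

value=168.3 K

Convert throughput: Q = 284.1 kg/h = 284.1/3600 = 0.0789167 kg/s
t_res = M / Q_s = 12.17 ÷ 0.0789167 = 154.213 s
D = 35.4 mm = 0.0354 m;  h = 6.31 mm = 0.00631 m;  N = 98.9 rpm / 60 = 1.64833 rev/s
γ̇ = π D N / h = (π)(0.0354)(1.64833) / 0.00631 = 29.0515 s⁻¹
ΔT = η·γ̇²·t_res/(ρ·cp) = [3531 × 29.0515² × 154.213] / [1221 × 2237] = 168.258 K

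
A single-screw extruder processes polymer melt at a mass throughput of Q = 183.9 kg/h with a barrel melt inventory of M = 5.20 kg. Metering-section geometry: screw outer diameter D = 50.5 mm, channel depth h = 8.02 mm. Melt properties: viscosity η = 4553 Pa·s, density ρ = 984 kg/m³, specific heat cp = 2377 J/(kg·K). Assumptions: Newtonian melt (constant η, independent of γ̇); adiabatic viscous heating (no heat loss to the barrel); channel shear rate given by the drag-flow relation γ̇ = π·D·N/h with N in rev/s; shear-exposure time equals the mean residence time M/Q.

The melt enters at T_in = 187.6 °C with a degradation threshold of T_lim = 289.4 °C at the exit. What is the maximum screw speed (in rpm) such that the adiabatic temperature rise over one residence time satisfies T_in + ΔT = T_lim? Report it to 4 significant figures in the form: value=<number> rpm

Convert throughput: Q = 183.9 kg/h = 183.9/3600 = 0.0510833 kg/s
t_res = M / Q_s = 5.20 ÷ 0.0510833 = 101.794 s
Geometry in SI: D = 50.5 mm → 0.0505 m, h = 8.02 mm → 0.00802 m
ΔT_a = T_lim − T_in = 289.4 °C − 187.6 °C = 101.8 K
Invert ΔT = ηγ̇²t_res/(ρcp) for γ̇: γ̇_max² = ΔT_a ρ cp / (η t_res) = 101.8·984·2377 / (4553·101.794) = 513.748 s⁻²
Take the square root: γ̇_max = √(513.748) = 22.666 s⁻¹
N_max = γ̇_max·h / (π·D) = 22.666 · 0.00802 / (π · 0.0505) = 1.1458 rev/s = 68.7479 rpm

value=68.75 rpm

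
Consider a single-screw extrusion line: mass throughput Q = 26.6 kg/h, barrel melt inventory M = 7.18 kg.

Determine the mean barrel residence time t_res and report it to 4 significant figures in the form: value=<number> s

Throughput in SI: Q_s = 26.6 kg/h ÷ 3600 s/h = 0.00738889 kg/s
t_res = M / Q_s = 7.18 ÷ 0.00738889 = 971.729 s

value=971.7 s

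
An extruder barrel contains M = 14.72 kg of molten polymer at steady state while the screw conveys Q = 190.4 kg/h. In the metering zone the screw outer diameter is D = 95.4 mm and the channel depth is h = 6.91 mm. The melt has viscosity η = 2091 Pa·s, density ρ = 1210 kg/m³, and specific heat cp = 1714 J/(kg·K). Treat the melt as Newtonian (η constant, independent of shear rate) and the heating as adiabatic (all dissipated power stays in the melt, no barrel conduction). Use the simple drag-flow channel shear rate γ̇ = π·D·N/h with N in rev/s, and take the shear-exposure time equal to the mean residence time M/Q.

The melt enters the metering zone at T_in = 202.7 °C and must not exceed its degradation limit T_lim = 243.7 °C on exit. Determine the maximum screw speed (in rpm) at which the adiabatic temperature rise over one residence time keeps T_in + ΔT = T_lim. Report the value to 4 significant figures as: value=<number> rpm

Convert throughput: Q = 190.4 kg/h = 190.4/3600 = 0.0528889 kg/s
Mean residence time: t_res = M/Q_s = 14.72 kg / 0.0528889 kg/s = 278.319 s
Geometry in SI: D = 95.4 mm → 0.0954 m, h = 6.91 mm → 0.00691 m
ΔT_a = T_lim − T_in = 243.7 − 202.7 = 41 K
Invert ΔT = ηγ̇²t_res/(ρcp) for γ̇: γ̇_max² = ΔT_a ρ cp / (η t_res) = 41·1210·1714 / (2091·278.319) = 146.111 s⁻²
Take the square root: γ̇_max = √(146.111) = 12.0876 s⁻¹
Solve γ̇ = πDN/h for N: N_max = γ̇_max·h/(π·D) = 12.0876 × 0.00691 / (π × 0.0954) = 0.27869 rev/s = 16.7214 rpm

value=16.72 rpm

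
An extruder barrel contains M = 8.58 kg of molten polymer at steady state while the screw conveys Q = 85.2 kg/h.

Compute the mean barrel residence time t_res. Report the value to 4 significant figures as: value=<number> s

value=362.5 s

Q_s = Q / 3600 = 85.2 / 3600 = 0.0236667 kg/s
Mean residence time: t_res = M/Q_s = 8.58 kg / 0.0236667 kg/s = 362.535 s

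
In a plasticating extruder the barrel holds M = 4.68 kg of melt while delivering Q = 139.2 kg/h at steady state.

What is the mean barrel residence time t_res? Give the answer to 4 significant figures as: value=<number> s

value=121.0 s

Q_s = Q / 3600 = 139.2 / 3600 = 0.0386667 kg/s
t_res = M / Q_s = 4.68 / 0.0386667 = 121.034 s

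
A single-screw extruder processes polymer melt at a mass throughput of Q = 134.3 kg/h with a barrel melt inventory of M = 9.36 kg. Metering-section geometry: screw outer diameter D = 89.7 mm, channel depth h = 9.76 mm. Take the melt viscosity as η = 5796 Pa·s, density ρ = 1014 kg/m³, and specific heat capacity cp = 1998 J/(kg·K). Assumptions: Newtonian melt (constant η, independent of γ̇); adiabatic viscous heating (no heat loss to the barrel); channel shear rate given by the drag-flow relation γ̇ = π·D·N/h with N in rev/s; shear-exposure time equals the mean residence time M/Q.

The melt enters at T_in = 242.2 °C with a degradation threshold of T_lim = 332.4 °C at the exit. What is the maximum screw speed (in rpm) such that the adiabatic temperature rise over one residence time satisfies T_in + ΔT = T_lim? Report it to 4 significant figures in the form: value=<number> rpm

value=23.30 rpm

Q_s = Q / 3600 = 134.3 / 3600 = 0.0373056 kg/s
t_res = M / Q_s = 9.36 / 0.0373056 = 250.901 s
Geometry in SI: D = 89.7 mm → 0.0897 m, h = 9.76 mm → 0.00976 m
Allowable rise: ΔT_a = T_lim − T_in = 332.4 − 242.2 = 90.2 K
γ̇_max² = ΔT_a·ρ·cp / (η·t_res) = [90.2 × 1014 × 1998] / [5796 × 250.901] = 125.664 s⁻²
γ̇_max = √125.664 = 11.21 s⁻¹
Solve γ̇ = πDN/h for N: N_max = γ̇_max·h/(π·D) = 11.21 × 0.00976 / (π × 0.0897) = 0.388251 rev/s = 23.295 rpm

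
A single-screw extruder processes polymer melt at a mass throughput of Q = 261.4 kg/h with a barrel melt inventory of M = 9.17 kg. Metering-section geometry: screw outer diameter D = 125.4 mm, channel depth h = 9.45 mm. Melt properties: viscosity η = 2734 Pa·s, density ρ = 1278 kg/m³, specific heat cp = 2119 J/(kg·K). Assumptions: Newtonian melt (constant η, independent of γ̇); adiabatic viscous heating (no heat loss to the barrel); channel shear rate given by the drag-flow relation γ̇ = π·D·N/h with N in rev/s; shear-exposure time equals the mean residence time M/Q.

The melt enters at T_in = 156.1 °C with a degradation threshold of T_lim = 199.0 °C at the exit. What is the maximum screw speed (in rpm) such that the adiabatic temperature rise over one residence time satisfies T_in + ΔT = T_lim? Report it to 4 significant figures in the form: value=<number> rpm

Throughput in SI: Q_s = 261.4 kg/h ÷ 3600 s/h = 0.0726111 kg/s
Mean residence time: t_res = M/Q_s = 9.17 kg / 0.0726111 kg/s = 126.289 s
Convert to metres: D = 0.1254 m, h = 0.00945 m
ΔT_a = T_lim − T_in = 199.0 °C − 156.1 °C = 42.9 K
Invert ΔT = ηγ̇²t_res/(ρcp) for γ̇: γ̇_max² = ΔT_a ρ cp / (η t_res) = 42.9·1278·2119 / (2734·126.289) = 336.476 s⁻²
Take the square root: γ̇_max = √(336.476) = 18.3433 s⁻¹
N_max = γ̇_max·h / (π·D) = 18.3433 · 0.00945 / (π · 0.1254) = 0.440009 rev/s = 26.4005 rpm

value=26.40 rpm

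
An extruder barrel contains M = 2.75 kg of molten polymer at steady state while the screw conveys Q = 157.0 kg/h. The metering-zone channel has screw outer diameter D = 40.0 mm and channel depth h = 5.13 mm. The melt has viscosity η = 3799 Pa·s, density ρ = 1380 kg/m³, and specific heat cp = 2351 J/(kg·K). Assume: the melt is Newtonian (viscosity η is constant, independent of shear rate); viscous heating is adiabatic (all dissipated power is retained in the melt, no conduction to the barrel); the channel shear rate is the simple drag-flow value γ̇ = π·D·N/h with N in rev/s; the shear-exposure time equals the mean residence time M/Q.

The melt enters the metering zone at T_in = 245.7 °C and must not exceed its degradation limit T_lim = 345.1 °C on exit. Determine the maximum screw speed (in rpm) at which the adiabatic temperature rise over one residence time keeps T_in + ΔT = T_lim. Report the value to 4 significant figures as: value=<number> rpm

Q_s = Q / 3600 = 157.0 / 3600 = 0.0436111 kg/s
t_res = M / Q_s = 2.75 ÷ 0.0436111 = 63.0573 s
Geometry in SI: D = 40.0 mm → 0.04 m, h = 5.13 mm → 0.00513 m
ΔT_a = T_lim − T_in = 345.1 °C − 245.7 °C = 99.4 K
γ̇_max² = ΔT_a·ρ·cp / (η·t_res) = [99.4 × 1380 × 2351] / [3799 × 63.0573] = 1346.21 s⁻²
γ̇_max = √1346.21 = 36.6908 s⁻¹
N_max = γ̇_max h / (πD) = 36.6908·0.00513/(π·0.04) = 1.49784 rev/s → ×60 = 89.8701 rpm

value=89.87 rpm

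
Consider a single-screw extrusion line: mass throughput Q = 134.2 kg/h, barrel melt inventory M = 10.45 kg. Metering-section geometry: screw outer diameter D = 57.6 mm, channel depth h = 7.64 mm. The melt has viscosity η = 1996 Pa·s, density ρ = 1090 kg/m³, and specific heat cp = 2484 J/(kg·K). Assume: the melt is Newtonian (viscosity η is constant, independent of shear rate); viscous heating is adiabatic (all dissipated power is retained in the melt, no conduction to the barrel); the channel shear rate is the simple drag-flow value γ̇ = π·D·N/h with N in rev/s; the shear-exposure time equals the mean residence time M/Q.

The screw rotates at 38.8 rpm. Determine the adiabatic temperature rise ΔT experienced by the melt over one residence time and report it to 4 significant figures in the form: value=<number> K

value=48.48 K

Q_s = Q / 3600 = 134.2 / 3600 = 0.0372778 kg/s
Mean residence time: t_res = M/Q_s = 10.45 kg / 0.0372778 kg/s = 280.328 s
Geometry in metres: D = 57.6 mm → 0.0576 m, h = 7.64 mm → 0.00764 m; screw speed N = 38.8 rpm = 0.646667 rev/s
Shear rate: γ̇ = πDN/h = π·0.0576·0.646667/0.00764 = 15.3165 s⁻¹
Adiabatic rise: ΔT = η γ̇² t_res / (ρ cp) = 1996·(15.3165)²·280.328 / (1090·2484) = 48.4806 K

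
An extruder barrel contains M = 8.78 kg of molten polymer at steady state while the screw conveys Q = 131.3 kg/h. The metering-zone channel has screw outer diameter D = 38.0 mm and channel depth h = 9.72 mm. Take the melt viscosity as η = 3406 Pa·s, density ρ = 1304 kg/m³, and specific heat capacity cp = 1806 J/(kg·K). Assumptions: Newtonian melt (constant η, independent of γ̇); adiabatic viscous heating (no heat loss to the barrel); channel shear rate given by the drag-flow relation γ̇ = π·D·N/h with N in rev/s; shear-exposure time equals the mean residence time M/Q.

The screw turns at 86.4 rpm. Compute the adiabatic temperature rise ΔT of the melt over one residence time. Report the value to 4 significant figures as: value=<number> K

value=108.9 K

Convert throughput: Q = 131.3 kg/h = 131.3/3600 = 0.0364722 kg/s
Mean residence time: t_res = M/Q_s = 8.78 kg / 0.0364722 kg/s = 240.731 s
Geometry in metres: D = 38.0 mm → 0.038 m, h = 9.72 mm → 0.00972 m; screw speed N = 86.4 rpm = 1.44 rev/s
Shear rate: γ̇ = πDN/h = π·0.038·1.44/0.00972 = 17.686 s⁻¹
ΔT = η·γ̇²·t_res / (ρ·cp) = 3406 · (17.686)² · 240.731 / (1304 · 1806) = 108.903 K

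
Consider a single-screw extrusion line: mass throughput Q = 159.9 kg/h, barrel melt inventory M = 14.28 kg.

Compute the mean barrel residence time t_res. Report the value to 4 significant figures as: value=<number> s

value=321.5 s

Q_s = Q / 3600 = 159.9 / 3600 = 0.0444167 kg/s
Mean residence time: t_res = M/Q_s = 14.28 kg / 0.0444167 kg/s = 321.501 s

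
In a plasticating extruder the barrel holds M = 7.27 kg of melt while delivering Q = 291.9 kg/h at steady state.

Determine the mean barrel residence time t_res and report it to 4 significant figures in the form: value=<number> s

value=89.66 s

Convert throughput: Q = 291.9 kg/h = 291.9/3600 = 0.0810833 kg/s
Mean residence time: t_res = M/Q_s = 7.27 kg / 0.0810833 kg/s = 89.6608 s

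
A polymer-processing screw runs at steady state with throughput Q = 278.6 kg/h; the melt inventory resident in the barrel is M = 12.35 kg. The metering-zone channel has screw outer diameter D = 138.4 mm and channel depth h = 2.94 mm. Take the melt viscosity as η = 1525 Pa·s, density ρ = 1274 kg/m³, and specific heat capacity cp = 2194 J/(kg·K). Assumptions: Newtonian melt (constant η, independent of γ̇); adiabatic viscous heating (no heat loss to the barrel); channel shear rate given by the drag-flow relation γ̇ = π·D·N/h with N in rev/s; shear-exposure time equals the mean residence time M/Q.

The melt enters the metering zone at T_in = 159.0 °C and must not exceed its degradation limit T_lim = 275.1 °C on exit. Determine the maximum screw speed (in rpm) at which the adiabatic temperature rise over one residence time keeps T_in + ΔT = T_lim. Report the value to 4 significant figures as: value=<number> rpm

Throughput in SI: Q_s = 278.6 kg/h ÷ 3600 s/h = 0.0773889 kg/s
Mean residence time: t_res = M/Q_s = 12.35 kg / 0.0773889 kg/s = 159.584 s
D = 138.4 mm = 0.1384 m;  h = 2.94 mm = 0.00294 m
ΔT_a = T_lim − T_in = 275.1 °C − 159.0 °C = 116.1 K
γ̇_max² = ΔT_a·ρ·cp / (η·t_res) = [116.1 × 1274 × 2194] / [1525 × 159.584] = 1333.46 s⁻²
γ̇_max = sqrt(1333.46) = 36.5166 s⁻¹
N_max = γ̇_max h / (πD) = 36.5166·0.00294/(π·0.1384) = 0.246917 rev/s → ×60 = 14.815 rpm

value=14.82 rpm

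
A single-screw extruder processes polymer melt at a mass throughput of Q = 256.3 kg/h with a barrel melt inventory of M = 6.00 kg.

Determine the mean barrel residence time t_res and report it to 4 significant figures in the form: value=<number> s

value=84.28 s

Convert throughput: Q = 256.3 kg/h = 256.3/3600 = 0.0711944 kg/s
t_res = M / Q_s = 6.00 / 0.0711944 = 84.2762 s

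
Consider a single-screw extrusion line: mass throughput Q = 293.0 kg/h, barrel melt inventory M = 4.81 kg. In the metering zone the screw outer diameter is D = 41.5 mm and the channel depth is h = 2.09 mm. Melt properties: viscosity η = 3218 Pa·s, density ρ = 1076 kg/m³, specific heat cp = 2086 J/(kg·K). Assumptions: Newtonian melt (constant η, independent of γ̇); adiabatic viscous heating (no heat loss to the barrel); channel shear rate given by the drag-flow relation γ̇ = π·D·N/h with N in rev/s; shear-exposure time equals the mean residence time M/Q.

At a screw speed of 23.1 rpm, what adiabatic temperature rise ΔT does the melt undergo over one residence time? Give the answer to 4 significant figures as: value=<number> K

value=48.87 K

Q_s = Q / 3600 = 293.0 / 3600 = 0.0813889 kg/s
Mean residence time: t_res = M/Q_s = 4.81 kg / 0.0813889 kg/s = 59.099 s
Convert to SI: D = 0.0415 m, h = 0.00209 m, N = 23.1/60 = 0.385 rev/s
Shear rate: γ̇ = πDN/h = π·0.0415·0.385/0.00209 = 24.0166 s⁻¹
ΔT = η·γ̇²·t_res / (ρ·cp) = 3218 · (24.0166)² · 59.099 / (1076 · 2086) = 48.8725 K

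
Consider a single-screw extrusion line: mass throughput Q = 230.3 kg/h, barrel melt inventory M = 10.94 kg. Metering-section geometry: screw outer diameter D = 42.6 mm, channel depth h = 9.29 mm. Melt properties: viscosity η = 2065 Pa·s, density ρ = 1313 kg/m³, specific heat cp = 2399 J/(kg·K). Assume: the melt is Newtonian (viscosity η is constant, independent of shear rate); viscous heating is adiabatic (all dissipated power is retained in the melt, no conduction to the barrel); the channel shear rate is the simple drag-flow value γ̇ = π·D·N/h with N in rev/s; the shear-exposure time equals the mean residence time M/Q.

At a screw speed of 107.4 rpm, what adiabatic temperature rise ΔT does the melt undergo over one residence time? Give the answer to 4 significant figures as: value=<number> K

Q_s = Q / 3600 = 230.3 / 3600 = 0.0639722 kg/s
t_res = M / Q_s = 10.94 / 0.0639722 = 171.012 s
Convert to SI: D = 0.0426 m, h = 0.00929 m, N = 107.4/60 = 1.79 rev/s
γ̇ = π D N / h = (π)(0.0426)(1.79) / 0.00929 = 25.7868 s⁻¹
Adiabatic rise: ΔT = η γ̇² t_res / (ρ cp) = 2065·(25.7868)²·171.012 / (1313·2399) = 74.5495 K

value=74.55 K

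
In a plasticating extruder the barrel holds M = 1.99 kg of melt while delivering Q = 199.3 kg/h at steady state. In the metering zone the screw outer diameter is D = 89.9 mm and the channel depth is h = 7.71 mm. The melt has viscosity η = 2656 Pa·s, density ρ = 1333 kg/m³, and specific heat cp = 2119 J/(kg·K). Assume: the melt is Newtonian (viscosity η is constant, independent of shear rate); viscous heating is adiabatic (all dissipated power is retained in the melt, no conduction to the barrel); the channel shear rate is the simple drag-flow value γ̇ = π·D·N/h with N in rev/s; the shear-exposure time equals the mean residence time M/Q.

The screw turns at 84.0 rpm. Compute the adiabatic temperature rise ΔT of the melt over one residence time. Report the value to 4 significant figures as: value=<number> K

value=88.90 K

Q_s = Q / 3600 = 199.3 / 3600 = 0.0553611 kg/s
Mean residence time: t_res = M/Q_s = 1.99 kg / 0.0553611 kg/s = 35.9458 s
D = 89.9 mm = 0.0899 m;  h = 7.71 mm = 0.00771 m;  N = 84.0 rpm / 60 = 1.4 rev/s
Shear rate: γ̇ = πDN/h = π·0.0899·1.4/0.00771 = 51.2842 s⁻¹
ΔT = η·γ̇²·t_res / (ρ·cp) = 2656 · (51.2842)² · 35.9458 / (1333 · 2119) = 88.8959 K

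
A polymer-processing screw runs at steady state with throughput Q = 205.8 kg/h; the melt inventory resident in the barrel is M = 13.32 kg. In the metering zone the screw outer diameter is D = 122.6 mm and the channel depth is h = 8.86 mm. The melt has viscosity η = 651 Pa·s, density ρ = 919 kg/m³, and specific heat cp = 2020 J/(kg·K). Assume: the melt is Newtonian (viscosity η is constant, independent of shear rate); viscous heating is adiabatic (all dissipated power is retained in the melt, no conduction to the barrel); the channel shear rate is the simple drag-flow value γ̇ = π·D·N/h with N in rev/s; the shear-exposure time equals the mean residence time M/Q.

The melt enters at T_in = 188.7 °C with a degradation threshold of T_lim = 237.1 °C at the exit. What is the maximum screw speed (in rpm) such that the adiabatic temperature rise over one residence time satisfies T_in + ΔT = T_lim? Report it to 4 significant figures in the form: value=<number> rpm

value=33.59 rpm

Convert throughput: Q = 205.8 kg/h = 205.8/3600 = 0.0571667 kg/s
Mean residence time: t_res = M/Q_s = 13.32 kg / 0.0571667 kg/s = 233.003 s
Convert to metres: D = 0.1226 m, h = 0.00886 m
ΔT_a = T_lim − T_in = 237.1 − 188.7 = 48.4 K
Invert ΔT = ηγ̇²t_res/(ρcp) for γ̇: γ̇_max² = ΔT_a ρ cp / (η t_res) = 48.4·919·2020 / (651·233.003) = 592.338 s⁻²
Take the square root: γ̇_max = √(592.338) = 24.338 s⁻¹
Solve γ̇ = πDN/h for N: N_max = γ̇_max·h/(π·D) = 24.338 × 0.00886 / (π × 0.1226) = 0.559859 rev/s = 33.5915 rpm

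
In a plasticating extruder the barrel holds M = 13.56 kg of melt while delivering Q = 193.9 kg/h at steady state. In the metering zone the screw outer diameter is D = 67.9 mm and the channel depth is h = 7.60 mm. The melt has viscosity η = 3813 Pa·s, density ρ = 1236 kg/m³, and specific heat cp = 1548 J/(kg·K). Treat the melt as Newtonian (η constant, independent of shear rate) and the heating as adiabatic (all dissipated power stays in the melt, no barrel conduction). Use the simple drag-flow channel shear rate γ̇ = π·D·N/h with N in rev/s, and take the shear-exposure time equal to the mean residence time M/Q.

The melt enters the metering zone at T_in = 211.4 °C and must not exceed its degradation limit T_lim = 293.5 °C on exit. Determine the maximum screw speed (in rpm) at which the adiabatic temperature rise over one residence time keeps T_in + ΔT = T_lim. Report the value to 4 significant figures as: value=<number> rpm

Throughput in SI: Q_s = 193.9 kg/h ÷ 3600 s/h = 0.0538611 kg/s
t_res = M / Q_s = 13.56 / 0.0538611 = 251.759 s
Geometry in SI: D = 67.9 mm → 0.0679 m, h = 7.60 mm → 0.0076 m
ΔT_a = T_lim − T_in = 293.5 − 211.4 = 82.1 K
γ̇_max² = ΔT_a·ρ·cp / (η·t_res) = [82.1 × 1236 × 1548] / [3813 × 251.759] = 163.637 s⁻²
γ̇_max = √163.637 = 12.7921 s⁻¹
N_max = γ̇_max·h / (π·D) = 12.7921 · 0.0076 / (π · 0.0679) = 0.455758 rev/s = 27.3455 rpm

value=27.35 rpm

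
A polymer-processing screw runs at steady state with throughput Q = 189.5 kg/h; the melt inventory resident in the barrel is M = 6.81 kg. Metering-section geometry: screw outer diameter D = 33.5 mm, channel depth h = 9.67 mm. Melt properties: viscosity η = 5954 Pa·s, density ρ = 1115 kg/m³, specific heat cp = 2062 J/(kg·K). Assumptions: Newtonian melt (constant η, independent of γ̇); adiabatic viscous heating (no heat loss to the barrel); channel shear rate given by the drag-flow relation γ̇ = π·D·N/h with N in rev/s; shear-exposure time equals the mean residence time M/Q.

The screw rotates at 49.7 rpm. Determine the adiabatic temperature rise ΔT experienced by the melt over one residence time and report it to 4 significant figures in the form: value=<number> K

Q_s = Q / 3600 = 189.5 / 3600 = 0.0526389 kg/s
t_res = M / Q_s = 6.81 / 0.0526389 = 129.372 s
D = 33.5 mm = 0.0335 m;  h = 9.67 mm = 0.00967 m;  N = 49.7 rpm / 60 = 0.828333 rev/s
Shear rate: γ̇ = πDN/h = π·0.0335·0.828333/0.00967 = 9.01516 s⁻¹
Adiabatic rise: ΔT = η γ̇² t_res / (ρ cp) = 5954·(9.01516)²·129.372 / (1115·2062) = 27.229 K

value=27.23 K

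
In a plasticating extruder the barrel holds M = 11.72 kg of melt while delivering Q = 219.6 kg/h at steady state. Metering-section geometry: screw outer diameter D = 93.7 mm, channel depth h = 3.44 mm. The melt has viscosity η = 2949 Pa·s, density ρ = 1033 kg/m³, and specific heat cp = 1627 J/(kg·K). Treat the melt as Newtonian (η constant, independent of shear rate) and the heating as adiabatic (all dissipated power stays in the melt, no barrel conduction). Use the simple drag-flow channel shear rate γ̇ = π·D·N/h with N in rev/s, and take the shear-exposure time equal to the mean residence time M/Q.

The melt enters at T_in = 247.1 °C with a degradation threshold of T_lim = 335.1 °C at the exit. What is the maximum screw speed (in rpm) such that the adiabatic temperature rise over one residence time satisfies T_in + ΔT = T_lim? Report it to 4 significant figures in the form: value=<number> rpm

Convert throughput: Q = 219.6 kg/h = 219.6/3600 = 0.061 kg/s
Mean residence time: t_res = M/Q_s = 11.72 kg / 0.061 kg/s = 192.131 s
Geometry in SI: D = 93.7 mm → 0.0937 m, h = 3.44 mm → 0.00344 m
Allowable rise: ΔT_a = T_lim − T_in = 335.1 − 247.1 = 88 K
γ̇_max² = ΔT_a·ρ·cp / (η·t_res) = [88 × 1033 × 1627] / [2949 × 192.131] = 261.035 s⁻²
Take the square root: γ̇_max = √(261.035) = 16.1566 s⁻¹
N_max = γ̇_max·h / (π·D) = 16.1566 · 0.00344 / (π · 0.0937) = 0.188807 rev/s = 11.3284 rpm

value=11.33 rpm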